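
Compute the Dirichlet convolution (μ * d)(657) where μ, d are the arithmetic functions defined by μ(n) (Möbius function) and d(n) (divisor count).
(μ * d)(657) = 1

Divisors of 657: [1, 3, 9, 73, 219, 657]. For each d | 657:
  d = 1: μ(1) · d(657/1) = 1 · 6 = 6
  d = 3: μ(3) · d(657/3) = -1 · 4 = -4
  d = 9: μ(9) · d(657/9) = 0 · 2 = 0
  d = 73: μ(73) · d(657/73) = -1 · 3 = -3
  d = 219: μ(219) · d(657/219) = 1 · 2 = 2
  d = 657: μ(657) · d(657/657) = 0 · 1 = 0
Summing: (μ * d)(657) = 6 + -4 + 0 + -3 + 2 + 0 = 1.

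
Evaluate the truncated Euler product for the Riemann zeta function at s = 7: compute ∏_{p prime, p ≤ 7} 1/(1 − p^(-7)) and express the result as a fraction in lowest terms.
∏ = 375226779375000/372119874050737

The primes p ≤ 7 are [2, 3, 5, 7]. For each prime, (1 − 1/p^7)^(-1) = p^7 / (p^7 − 1). The product is (1 − 1/2^7)^(-1), (1 − 1/3^7)^(-1), (1 − 1/5^7)^(-1), (1 − 1/7^7)^(-1) = ∏ p^7 / (p^7 − 1) = 375226779375000/372119874050737.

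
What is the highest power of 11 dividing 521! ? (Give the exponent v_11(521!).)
v_11(521!) = 51

Legendre's formula: v_p(n!) = Σ_{k ≥ 1} ⌊n / p^k⌋. For p = 11, n = 521, the terms are:
  ⌊521/11^1⌋ = ⌊521/11⌋ = 47
  ⌊521/11^2⌋ = ⌊521/121⌋ = 4
(the next term ⌊521/11^3⌋ = 0, terminating the sum). Summing: v_11(521!) = 47 + 4 = 51.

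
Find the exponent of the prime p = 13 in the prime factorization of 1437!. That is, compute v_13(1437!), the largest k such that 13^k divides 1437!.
v_13(1437!) = 118

Legendre's formula: v_p(n!) = Σ_{k ≥ 1} ⌊n / p^k⌋. For p = 13, n = 1437, the terms are:
  ⌊1437/13^1⌋ = ⌊1437/13⌋ = 110
  ⌊1437/13^2⌋ = ⌊1437/169⌋ = 8
(the next term ⌊1437/13^3⌋ = 0, terminating the sum). Summing: v_13(1437!) = 110 + 8 = 118.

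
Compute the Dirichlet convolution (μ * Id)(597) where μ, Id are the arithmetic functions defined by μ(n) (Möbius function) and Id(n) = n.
(μ * Id)(597) = 396

Divisors of 597: [1, 3, 199, 597]. For each d | 597:
  d = 1: μ(1) · Id(597/1) = 1 · 597 = 597
  d = 3: μ(3) · Id(597/3) = -1 · 199 = -199
  d = 199: μ(199) · Id(597/199) = -1 · 3 = -3
  d = 597: μ(597) · Id(597/597) = 1 · 1 = 1
Summing: (μ * Id)(597) = 597 + -199 + -3 + 1 = 396.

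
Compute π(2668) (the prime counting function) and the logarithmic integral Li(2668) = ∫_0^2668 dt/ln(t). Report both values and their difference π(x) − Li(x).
π(2668) = 386;  Li(2668) ≈ 400.99;  π(x) − Li(x) ≈ -14.99.

Direct count of primes ≤ 2668 gives π(2668) = 386. Numerical evaluation of the logarithmic integral gives Li(2668) ≈ 400.99. The difference π(x) − Li(x) ≈ -14.99 is typically negative for small/moderate x (Li(x) overestimates), though Littlewood's theorem shows this sign changes infinitely often.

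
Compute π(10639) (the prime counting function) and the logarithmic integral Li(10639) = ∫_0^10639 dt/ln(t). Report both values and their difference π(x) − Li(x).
π(10639) = 1298;  Li(10639) ≈ 1315.28;  π(x) − Li(x) ≈ -17.28.

Direct count of primes ≤ 10639 gives π(10639) = 1298. Numerical evaluation of the logarithmic integral gives Li(10639) ≈ 1315.28. The difference π(x) − Li(x) ≈ -17.28 is typically negative for small/moderate x (Li(x) overestimates), though Littlewood's theorem shows this sign changes infinitely often.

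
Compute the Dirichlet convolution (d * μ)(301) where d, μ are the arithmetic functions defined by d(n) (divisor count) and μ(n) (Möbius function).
(d * μ)(301) = 1

Divisors of 301: [1, 7, 43, 301]. For each d | 301:
  d = 1: d(1) · μ(301/1) = 1 · 1 = 1
  d = 7: d(7) · μ(301/7) = 2 · -1 = -2
  d = 43: d(43) · μ(301/43) = 2 · -1 = -2
  d = 301: d(301) · μ(301/301) = 4 · 1 = 4
Summing: (d * μ)(301) = 1 + -2 + -2 + 4 = 1.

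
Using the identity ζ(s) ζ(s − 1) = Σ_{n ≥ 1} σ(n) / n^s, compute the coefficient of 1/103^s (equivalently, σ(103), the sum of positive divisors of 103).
σ(103) = 104

In the product (Σ m^0/m^s)(Σ k / k^s) = Σ (Σ_{d | n} d) / n^s, the coefficient of 1/n^s is σ(n) = Σ_{d | n} d. For n = 103, divisors are [1, 103]; summing: σ(103) = 104.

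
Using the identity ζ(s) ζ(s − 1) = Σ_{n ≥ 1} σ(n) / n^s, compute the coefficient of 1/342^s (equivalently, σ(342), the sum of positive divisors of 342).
σ(342) = 780

In the product (Σ m^0/m^s)(Σ k / k^s) = Σ (Σ_{d | n} d) / n^s, the coefficient of 1/n^s is σ(n) = Σ_{d | n} d. For n = 342, divisors are [1, 2, 3, 6, 9, 18, 19, 38, 57, 114, 171, 342]; summing: σ(342) = 780.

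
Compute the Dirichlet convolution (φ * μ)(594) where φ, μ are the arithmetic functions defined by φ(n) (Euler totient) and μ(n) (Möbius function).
(φ * μ)(594) = 0

Divisors of 594: [1, 2, 3, 6, 9, 11, 18, 22, 27, 33, 54, 66, 99, 198, 297, 594]. For each d | 594:
  d = 1: φ(1) · μ(594/1) = 1 · 0 = 0
  d = 2: φ(2) · μ(594/2) = 1 · 0 = 0
  d = 3: φ(3) · μ(594/3) = 2 · 0 = 0
  d = 6: φ(6) · μ(594/6) = 2 · 0 = 0
  d = 9: φ(9) · μ(594/9) = 6 · -1 = -6
  d = 11: φ(11) · μ(594/11) = 10 · 0 = 0
  d = 18: φ(18) · μ(594/18) = 6 · 1 = 6
  d = 22: φ(22) · μ(594/22) = 10 · 0 = 0
  d = 27: φ(27) · μ(594/27) = 18 · 1 = 18
  d = 33: φ(33) · μ(594/33) = 20 · 0 = 0
  d = 54: φ(54) · μ(594/54) = 18 · -1 = -18
  d = 66: φ(66) · μ(594/66) = 20 · 0 = 0
  d = 99: φ(99) · μ(594/99) = 60 · 1 = 60
  d = 198: φ(198) · μ(594/198) = 60 · -1 = -60
  d = 297: φ(297) · μ(594/297) = 180 · -1 = -180
  d = 594: φ(594) · μ(594/594) = 180 · 1 = 180
Summing: (φ * μ)(594) = 0 + 0 + 0 + 0 + -6 + 0 + 6 + 0 + 18 + 0 + -18 + 0 + 60 + -60 + -180 + 180 = 0.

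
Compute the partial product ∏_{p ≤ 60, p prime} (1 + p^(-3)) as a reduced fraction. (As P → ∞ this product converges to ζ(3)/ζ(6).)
∏ = 49015348118957287693667429084900240520118272/41484639097894743448712899010350912764324083

The primes p ≤ 60 are [2, 3, 5, 7, 11, 13, 17, 19, 23, 29, 31, 37, 41, 43, 47, 53, 59]. For each, (1 + 1/p^3) = (p^3 + 1)/p^3. Multiplying these fractions over p ∈ [2, 3, 5, 7, 11, 13, 17, 19, 23, 29, 31, 37, 41, 43, 47, 53, 59] gives 49015348118957287693667429084900240520118272/41484639097894743448712899010350912764324083. (In the limit P → ∞ this tends to ζ(3)/ζ(6).)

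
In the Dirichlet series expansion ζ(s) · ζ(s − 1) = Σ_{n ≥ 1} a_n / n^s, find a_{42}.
σ(42) = 96

In the product (Σ m^0/m^s)(Σ k / k^s) = Σ (Σ_{d | n} d) / n^s, the coefficient of 1/n^s is σ(n) = Σ_{d | n} d. For n = 42, divisors are [1, 2, 3, 6, 7, 14, 21, 42]; summing: σ(42) = 96.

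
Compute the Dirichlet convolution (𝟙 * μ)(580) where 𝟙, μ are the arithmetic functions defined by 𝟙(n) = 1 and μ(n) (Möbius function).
(𝟙 * μ)(580) = 0

Divisors of 580: [1, 2, 4, 5, 10, 20, 29, 58, 116, 145, 290, 580]. For each d | 580:
  d = 1: 𝟙(1) · μ(580/1) = 1 · 0 = 0
  d = 2: 𝟙(2) · μ(580/2) = 1 · -1 = -1
  d = 4: 𝟙(4) · μ(580/4) = 1 · 1 = 1
  d = 5: 𝟙(5) · μ(580/5) = 1 · 0 = 0
  d = 10: 𝟙(10) · μ(580/10) = 1 · 1 = 1
  d = 20: 𝟙(20) · μ(580/20) = 1 · -1 = -1
  d = 29: 𝟙(29) · μ(580/29) = 1 · 0 = 0
  d = 58: 𝟙(58) · μ(580/58) = 1 · 1 = 1
  d = 116: 𝟙(116) · μ(580/116) = 1 · -1 = -1
  d = 145: 𝟙(145) · μ(580/145) = 1 · 0 = 0
  d = 290: 𝟙(290) · μ(580/290) = 1 · -1 = -1
  d = 580: 𝟙(580) · μ(580/580) = 1 · 1 = 1
Summing: (𝟙 * μ)(580) = 0 + -1 + 1 + 0 + 1 + -1 + 0 + 1 + -1 + 0 + -1 + 1 = 0.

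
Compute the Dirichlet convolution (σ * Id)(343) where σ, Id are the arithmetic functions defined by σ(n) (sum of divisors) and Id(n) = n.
(σ * Id)(343) = 1534

Divisors of 343: [1, 7, 49, 343]. For each d | 343:
  d = 1: σ(1) · Id(343/1) = 1 · 343 = 343
  d = 7: σ(7) · Id(343/7) = 8 · 49 = 392
  d = 49: σ(49) · Id(343/49) = 57 · 7 = 399
  d = 343: σ(343) · Id(343/343) = 400 · 1 = 400
Summing: (σ * Id)(343) = 343 + 392 + 399 + 400 = 1534.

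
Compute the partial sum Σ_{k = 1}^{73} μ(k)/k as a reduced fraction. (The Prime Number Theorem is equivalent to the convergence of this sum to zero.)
Σ μ(k)/k = -30588137492112380723638129/1163705159978543547160609242

Values of μ(k) for 1 ≤ k ≤ 73: μ(1) = 1, μ(2) = -1, μ(3) = -1, μ(5) = -1, μ(6) = 1, μ(7) = -1, μ(10) = 1, μ(11) = -1, μ(13) = -1, μ(14) = 1, μ(15) = 1, μ(17) = -1, μ(19) = -1, μ(21) = 1, μ(22) = 1, μ(23) = -1, μ(26) = 1, μ(29) = -1, μ(30) = -1, μ(31) = -1, μ(33) = 1, μ(34) = 1, μ(35) = 1, μ(37) = -1, μ(38) = 1, μ(39) = 1, μ(41) = -1, μ(42) = -1, μ(43) = -1, μ(46) = 1, μ(47) = -1, μ(51) = 1, μ(53) = -1, μ(55) = 1, μ(57) = 1, μ(58) = 1, μ(59) = -1, μ(61) = -1, μ(62) = 1, μ(65) = 1, μ(66) = -1, μ(67) = -1, μ(69) = 1, μ(70) = -1, μ(71) = -1, μ(73) = -1, with μ = 0 on non-squarefree integers. Summing μ(k)/k for k where μ(k) ≠ 0 gives -30588137492112380723638129/1163705159978543547160609242 ≈ -0.0263. (PNT ⟺ this sum → 0 as n → ∞.)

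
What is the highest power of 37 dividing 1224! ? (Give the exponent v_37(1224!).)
v_37(1224!) = 33

Legendre's formula: v_p(n!) = Σ_{k ≥ 1} ⌊n / p^k⌋. For p = 37, n = 1224, the terms are:
  ⌊1224/37^1⌋ = ⌊1224/37⌋ = 33
(the next term ⌊1224/37^2⌋ = 0, terminating the sum). Summing: v_37(1224!) = 33 = 33.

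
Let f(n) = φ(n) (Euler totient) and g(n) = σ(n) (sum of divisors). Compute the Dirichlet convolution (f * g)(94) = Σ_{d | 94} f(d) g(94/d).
(φ * σ)(94) = 376

Divisors of 94: [1, 2, 47, 94]. For each d | 94:
  d = 1: φ(1) · σ(94/1) = 1 · 144 = 144
  d = 2: φ(2) · σ(94/2) = 1 · 48 = 48
  d = 47: φ(47) · σ(94/47) = 46 · 3 = 138
  d = 94: φ(94) · σ(94/94) = 46 · 1 = 46
Summing: (φ * σ)(94) = 144 + 48 + 138 + 46 = 376.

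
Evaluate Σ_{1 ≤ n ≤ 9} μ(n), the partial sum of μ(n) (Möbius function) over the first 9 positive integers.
Σ_{n ≤ 9} μ(n) = -2

Compute μ(n) for each 1 ≤ n ≤ 9: μ(1) = 1, μ(2) = -1, μ(3) = -1, μ(4) = 0, μ(5) = -1, μ(6) = 1, μ(7) = -1, μ(8) = 0, μ(9) = 0. Summing all 9 values: -2. (Mertens function M(x) = Σ_{n ≤ x} μ(n); on average M(x) should be small (PNT ⟺ M(x) = o(x)).)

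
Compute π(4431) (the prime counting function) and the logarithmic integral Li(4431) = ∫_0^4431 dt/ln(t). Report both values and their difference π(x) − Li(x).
π(4431) = 602;  Li(4431) ≈ 617.01;  π(x) − Li(x) ≈ -15.01.

Direct count of primes ≤ 4431 gives π(4431) = 602. Numerical evaluation of the logarithmic integral gives Li(4431) ≈ 617.01. The difference π(x) − Li(x) ≈ -15.01 is typically negative for small/moderate x (Li(x) overestimates), though Littlewood's theorem shows this sign changes infinitely often.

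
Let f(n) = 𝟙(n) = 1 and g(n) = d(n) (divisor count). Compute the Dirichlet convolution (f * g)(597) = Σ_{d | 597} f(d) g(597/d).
(𝟙 * d)(597) = 9

Divisors of 597: [1, 3, 199, 597]. For each d | 597:
  d = 1: 𝟙(1) · d(597/1) = 1 · 4 = 4
  d = 3: 𝟙(3) · d(597/3) = 1 · 2 = 2
  d = 199: 𝟙(199) · d(597/199) = 1 · 2 = 2
  d = 597: 𝟙(597) · d(597/597) = 1 · 1 = 1
Summing: (𝟙 * d)(597) = 4 + 2 + 2 + 1 = 9.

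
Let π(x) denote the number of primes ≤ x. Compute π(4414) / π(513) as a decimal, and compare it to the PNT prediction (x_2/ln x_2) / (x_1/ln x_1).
π(4414)/π(513) = 600/97 ≈ 6.1856;  PNT prediction ≈ 6.3977.

π(513) = 97 and π(4414) = 600, so π(4414)/π(513) ≈ 6.1856. The PNT-predicted ratio is (4414/ln(4414)) / (513/ln(513)) ≈ 6.3977. The two agree to within a few percent, as expected.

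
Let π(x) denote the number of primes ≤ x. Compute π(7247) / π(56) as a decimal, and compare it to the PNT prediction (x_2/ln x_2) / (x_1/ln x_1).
π(7247)/π(56) = 927/16 ≈ 57.9375;  PNT prediction ≈ 58.6075.

π(56) = 16 and π(7247) = 927, so π(7247)/π(56) ≈ 57.9375. The PNT-predicted ratio is (7247/ln(7247)) / (56/ln(56)) ≈ 58.6075. The two agree to within a few percent, as expected.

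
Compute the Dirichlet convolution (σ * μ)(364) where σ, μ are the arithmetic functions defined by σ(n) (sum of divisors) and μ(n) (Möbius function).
(σ * μ)(364) = 364

Divisors of 364: [1, 2, 4, 7, 13, 14, 26, 28, 52, 91, 182, 364]. For each d | 364:
  d = 1: σ(1) · μ(364/1) = 1 · 0 = 0
  d = 2: σ(2) · μ(364/2) = 3 · -1 = -3
  d = 4: σ(4) · μ(364/4) = 7 · 1 = 7
  d = 7: σ(7) · μ(364/7) = 8 · 0 = 0
  d = 13: σ(13) · μ(364/13) = 14 · 0 = 0
  d = 14: σ(14) · μ(364/14) = 24 · 1 = 24
  d = 26: σ(26) · μ(364/26) = 42 · 1 = 42
  d = 28: σ(28) · μ(364/28) = 56 · -1 = -56
  d = 52: σ(52) · μ(364/52) = 98 · -1 = -98
  d = 91: σ(91) · μ(364/91) = 112 · 0 = 0
  d = 182: σ(182) · μ(364/182) = 336 · -1 = -336
  d = 364: σ(364) · μ(364/364) = 784 · 1 = 784
Summing: (σ * μ)(364) = 0 + -3 + 7 + 0 + 0 + 24 + 42 + -56 + -98 + 0 + -336 + 784 = 364.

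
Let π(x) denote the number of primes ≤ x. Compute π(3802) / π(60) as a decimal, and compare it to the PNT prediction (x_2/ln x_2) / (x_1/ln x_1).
π(3802)/π(60) = 528/17 ≈ 31.0588;  PNT prediction ≈ 31.4735.

π(60) = 17 and π(3802) = 528, so π(3802)/π(60) ≈ 31.0588. The PNT-predicted ratio is (3802/ln(3802)) / (60/ln(60)) ≈ 31.4735. The two agree to within a few percent, as expected.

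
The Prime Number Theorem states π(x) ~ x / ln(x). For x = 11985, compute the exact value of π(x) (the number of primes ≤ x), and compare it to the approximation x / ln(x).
π(11985) = 1437;  x/ln(x) ≈ 1276.17;  relative error ≈ 11.19%.

Directly count primes up to 11985: π(11985) = 1437. The PNT approximation gives 11985/ln(11985) ≈ 11985/9.39141 ≈ 1276.17. Relative error (π(x) − x/ln(x)) / π(x) ≈ 11.19%; the approximation is known to undercount slightly (Li(x) is a better estimate).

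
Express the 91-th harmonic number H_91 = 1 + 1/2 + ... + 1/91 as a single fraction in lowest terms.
H_91 = 3661081314759399341652108474601318124261/718766754945489455304472257065075294400

Direct summation: H_91 = 1 + 1/2 + ... + 1/91. The least common denominator is lcm(1, ..., 91) = 718766754945489455304472257065075294400; over this denominator the numerator is 718766754945489455304472257065075294400 + 359383377472744727652236128532537647200 + 239588918315163151768157419021691764800 + 179691688736372363826118064266268823600 + 143753350989097891060894451413015058880 + 119794459157581575884078709510845882400 + 102680964992212779329210322437867899200 + 89845844368186181913059032133134411800 + 79862972771721050589385806340563921600 + 71876675494548945530447225706507529440 + 65342432267771768664042932460461390400 + 59897229578790787942039354755422941200 + 55289750380422265792651712081928868800 + 51340482496106389664605161218933949600 + 47917783663032630353631483804338352960 + 44922922184093090956529516066567205900 + 42280397349734673841439544533239723200 + 39931486385860525294692903170281960800 + 37829829207657339752866960898161857600 + 35938337747274472765223612853253764720 + 34226988330737593109736774145955966400 + 32671216133885884332021466230230695200 + 31250728475890845882803141611525012800 + 29948614789395393971019677377711470600 + 28750670197819578212178890282603011776 + 27644875190211132896325856040964434400 + 26620990923907016863128602113521307200 + 25670241248053194832302580609466974800 + 24785060515361705355326629553968113600 + 23958891831516315176815741902169176480 + 23186024353080305009821685711776622400 + 22461461092046545478264758033283602950 + 21780810755923922888014310820153796800 + 21140198674867336920719772266619861600 + 20536192998442555865842064487573579840 + 19965743192930262647346451585140980400 + 19426128512040255548769520461218251200 + 18914914603828669876433480449080928800 + 18429916793474088597550570693976289600 + 17969168873637236382611806426626882360 + 17530896462085108665962737977196958400 + 17113494165368796554868387072977983200 + 16715505928964871053592378071280820800 + 16335608066942942166010733115115347600 + 15972594554344210117877161268112784320 + 15625364237945422941401570805762506400 + 15292909679691265006478133129044155200 + 14974307394697696985509838688855735300 + 14668709284601825618458617491123985600 + 14375335098909789106089445141301505888 + 14093465783244891280479848177746574400 + 13822437595105566448162928020482217200 + 13561636885763951986876835038963684800 + 13310495461953508431564301056760653600 + 13068486453554353732808586492092278080 + 12835120624026597416151290304733487400 + 12609943069219113250955653632720619200 + 12392530257680852677663314776984056800 + 12182487371957448394991055204492801600 + 11979445915758157588407870951084588240 + 11783061556483433693515938640411070400 + 11593012176540152504910842855888311200 + 11408996110245864369912258048651988800 + 11230730546023272739132379016641801475 + 11057950076084453158530342416385773760 + 10890405377961961444007155410076898400 + 10727862014111782914992123239777243200 + 10570099337433668460359886133309930800 + 10416909491963615294267713870508337600 + 10268096499221277932921032243786789920 + 10123475421767457116964397986832046400 + 9982871596465131323673225792570490200 + 9846119930760129524718798041987332800 + 9713064256020127774384760230609125600 + 9583556732606526070726296760867670592 + 9457457301914334938216740224540464400 + 9334633181110252666291847494351627200 + 9214958396737044298775285346988144800 + 9098313353740372851955345026140193600 + 8984584436818618191305903213313441180 + 8873663641302338954376200704507102400 + 8765448231042554332981368988598479200 + 8659840421029993437403280205603316800 + 8556747082684398277434193536488991600 + 8456079469946934768287908906647944640 + 8357752964482435526796189035640410400 + 8261686838453901785108876517989371200 + 8167804033471471083005366557557673800 + 8076030954443701744994070304101969600 + 7986297277172105058938580634056392160 + 7898535768631752256093101725989838400 = 3661081314759399341652108474601318124261, so H_91 = 3661081314759399341652108474601318124261/718766754945489455304472257065075294400 (already in lowest terms) ≈ 5.09356. (The PNT-adjacent estimate ln(91) + γ ≈ 5.08808 matches within O(1/n).)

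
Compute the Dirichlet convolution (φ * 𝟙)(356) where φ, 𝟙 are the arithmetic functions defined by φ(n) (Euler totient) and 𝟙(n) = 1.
(φ * 𝟙)(356) = 356

Divisors of 356: [1, 2, 4, 89, 178, 356]. For each d | 356:
  d = 1: φ(1) · 𝟙(356/1) = 1 · 1 = 1
  d = 2: φ(2) · 𝟙(356/2) = 1 · 1 = 1
  d = 4: φ(4) · 𝟙(356/4) = 2 · 1 = 2
  d = 89: φ(89) · 𝟙(356/89) = 88 · 1 = 88
  d = 178: φ(178) · 𝟙(356/178) = 88 · 1 = 88
  d = 356: φ(356) · 𝟙(356/356) = 176 · 1 = 176
Summing: (φ * 𝟙)(356) = 1 + 1 + 2 + 88 + 88 + 176 = 356.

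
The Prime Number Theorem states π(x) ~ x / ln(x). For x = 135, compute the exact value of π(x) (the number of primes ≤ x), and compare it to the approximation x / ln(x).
π(135) = 32;  x/ln(x) ≈ 27.52;  relative error ≈ 14.00%.

Directly count primes up to 135: π(135) = 32. The PNT approximation gives 135/ln(135) ≈ 135/4.90527 ≈ 27.52. Relative error (π(x) − x/ln(x)) / π(x) ≈ 14.00%; the approximation is known to undercount slightly (Li(x) is a better estimate).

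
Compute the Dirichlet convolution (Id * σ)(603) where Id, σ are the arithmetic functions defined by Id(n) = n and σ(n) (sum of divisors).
(Id * σ)(603) = 4590

Divisors of 603: [1, 3, 9, 67, 201, 603]. For each d | 603:
  d = 1: Id(1) · σ(603/1) = 1 · 884 = 884
  d = 3: Id(3) · σ(603/3) = 3 · 272 = 816
  d = 9: Id(9) · σ(603/9) = 9 · 68 = 612
  d = 67: Id(67) · σ(603/67) = 67 · 13 = 871
  d = 201: Id(201) · σ(603/201) = 201 · 4 = 804
  d = 603: Id(603) · σ(603/603) = 603 · 1 = 603
Summing: (Id * σ)(603) = 884 + 816 + 612 + 871 + 804 + 603 = 4590.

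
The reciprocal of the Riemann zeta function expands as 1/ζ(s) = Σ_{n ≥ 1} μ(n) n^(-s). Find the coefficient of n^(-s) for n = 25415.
μ(25415) = 1

Factor n = 25415 = 5 · 13 · 17 · 23. μ(n) = 0 if any exponent ≥ 2 (not squarefree); otherwise μ(n) = (−1)^{ω(n)} where ω(n) is the number of distinct prime factors. Applying: μ(25415) = 1.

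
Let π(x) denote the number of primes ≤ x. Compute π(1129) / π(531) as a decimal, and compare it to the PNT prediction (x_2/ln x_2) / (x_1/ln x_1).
π(1129)/π(531) = 189/99 ≈ 1.9091;  PNT prediction ≈ 1.8980.

π(531) = 99 and π(1129) = 189, so π(1129)/π(531) ≈ 1.9091. The PNT-predicted ratio is (1129/ln(1129)) / (531/ln(531)) ≈ 1.8980. The two agree to within a few percent, as expected.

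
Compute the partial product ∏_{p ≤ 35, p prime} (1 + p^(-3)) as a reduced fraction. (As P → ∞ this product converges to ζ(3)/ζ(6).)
∏ = 123276368443014873612288/104343309932640260237195

The primes p ≤ 35 are [2, 3, 5, 7, 11, 13, 17, 19, 23, 29, 31]. For each, (1 + 1/p^3) = (p^3 + 1)/p^3. Multiplying these fractions over p ∈ [2, 3, 5, 7, 11, 13, 17, 19, 23, 29, 31] gives 123276368443014873612288/104343309932640260237195. (In the limit P → ∞ this tends to ζ(3)/ζ(6).)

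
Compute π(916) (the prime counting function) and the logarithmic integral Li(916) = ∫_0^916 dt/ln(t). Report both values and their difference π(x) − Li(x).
π(916) = 156;  Li(916) ≈ 165.37;  π(x) − Li(x) ≈ -9.37.

Direct count of primes ≤ 916 gives π(916) = 156. Numerical evaluation of the logarithmic integral gives Li(916) ≈ 165.37. The difference π(x) − Li(x) ≈ -9.37 is typically negative for small/moderate x (Li(x) overestimates), though Littlewood's theorem shows this sign changes infinitely often.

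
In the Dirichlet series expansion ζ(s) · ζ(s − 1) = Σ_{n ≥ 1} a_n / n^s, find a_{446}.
σ(446) = 672

In the product (Σ m^0/m^s)(Σ k / k^s) = Σ (Σ_{d | n} d) / n^s, the coefficient of 1/n^s is σ(n) = Σ_{d | n} d. For n = 446, divisors are [1, 2, 223, 446]; summing: σ(446) = 672.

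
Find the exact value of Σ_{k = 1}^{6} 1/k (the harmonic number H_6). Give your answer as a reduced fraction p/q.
H_6 = 49/20

Direct summation: H_6 = 1 + 1/2 + ... + 1/6. The least common denominator is lcm(1, ..., 6) = 60; over this denominator the numerator is 60 + 30 + 20 + 15 + 12 + 10 = 147, so H_6 = 147/60; reducing by gcd(147, 60) = 3 gives 49/20 ≈ 2.45000. (The PNT-adjacent estimate ln(6) + γ ≈ 2.36898 matches within O(1/n).)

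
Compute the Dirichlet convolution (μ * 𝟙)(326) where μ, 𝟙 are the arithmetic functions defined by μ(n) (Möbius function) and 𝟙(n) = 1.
(μ * 𝟙)(326) = 0

Divisors of 326: [1, 2, 163, 326]. For each d | 326:
  d = 1: μ(1) · 𝟙(326/1) = 1 · 1 = 1
  d = 2: μ(2) · 𝟙(326/2) = -1 · 1 = -1
  d = 163: μ(163) · 𝟙(326/163) = -1 · 1 = -1
  d = 326: μ(326) · 𝟙(326/326) = 1 · 1 = 1
Summing: (μ * 𝟙)(326) = 1 + -1 + -1 + 1 = 0.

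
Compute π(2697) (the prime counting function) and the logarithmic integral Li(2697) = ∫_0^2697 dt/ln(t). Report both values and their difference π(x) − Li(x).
π(2697) = 392;  Li(2697) ≈ 404.66;  π(x) − Li(x) ≈ -12.66.

Direct count of primes ≤ 2697 gives π(2697) = 392. Numerical evaluation of the logarithmic integral gives Li(2697) ≈ 404.66. The difference π(x) − Li(x) ≈ -12.66 is typically negative for small/moderate x (Li(x) overestimates), though Littlewood's theorem shows this sign changes infinitely often.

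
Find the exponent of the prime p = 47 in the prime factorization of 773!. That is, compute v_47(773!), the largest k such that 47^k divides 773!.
v_47(773!) = 16

Legendre's formula: v_p(n!) = Σ_{k ≥ 1} ⌊n / p^k⌋. For p = 47, n = 773, the terms are:
  ⌊773/47^1⌋ = ⌊773/47⌋ = 16
(the next term ⌊773/47^2⌋ = 0, terminating the sum). Summing: v_47(773!) = 16 = 16.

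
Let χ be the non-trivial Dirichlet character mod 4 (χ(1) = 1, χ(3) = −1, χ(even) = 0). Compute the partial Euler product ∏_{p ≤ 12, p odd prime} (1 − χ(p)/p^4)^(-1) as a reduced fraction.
∏ = 593207566875/599860952704

The odd primes p ≤ 12 are [3, 5, 7, 11]. For each, χ(p) = 1 if p ≡ 1 mod 4, χ(p) = −1 if p ≡ 3 mod 4. Taking (1 − χ(p)/p^4)^(-1) = p^4/(p^4 − χ(p)): (1 − (-1)/3^4)^(-1) · (1 − (1)/5^4)^(-1) · (1 − (-1)/7^4)^(-1) · (1 − (-1)/11^4)^(-1) = 593207566875/599860952704.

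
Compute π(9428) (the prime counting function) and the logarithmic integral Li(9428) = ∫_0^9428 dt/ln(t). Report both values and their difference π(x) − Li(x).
π(9428) = 1166;  Li(9428) ≈ 1183.84;  π(x) − Li(x) ≈ -17.84.

Direct count of primes ≤ 9428 gives π(9428) = 1166. Numerical evaluation of the logarithmic integral gives Li(9428) ≈ 1183.84. The difference π(x) − Li(x) ≈ -17.84 is typically negative for small/moderate x (Li(x) overestimates), though Littlewood's theorem shows this sign changes infinitely often.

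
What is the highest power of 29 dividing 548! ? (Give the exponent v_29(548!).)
v_29(548!) = 18

Legendre's formula: v_p(n!) = Σ_{k ≥ 1} ⌊n / p^k⌋. For p = 29, n = 548, the terms are:
  ⌊548/29^1⌋ = ⌊548/29⌋ = 18
(the next term ⌊548/29^2⌋ = 0, terminating the sum). Summing: v_29(548!) = 18 = 18.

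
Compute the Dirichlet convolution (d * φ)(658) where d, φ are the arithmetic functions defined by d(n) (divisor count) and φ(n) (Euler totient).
(d * φ)(658) = 1152

Divisors of 658: [1, 2, 7, 14, 47, 94, 329, 658]. For each d | 658:
  d = 1: d(1) · φ(658/1) = 1 · 276 = 276
  d = 2: d(2) · φ(658/2) = 2 · 276 = 552
  d = 7: d(7) · φ(658/7) = 2 · 46 = 92
  d = 14: d(14) · φ(658/14) = 4 · 46 = 184
  d = 47: d(47) · φ(658/47) = 2 · 6 = 12
  d = 94: d(94) · φ(658/94) = 4 · 6 = 24
  d = 329: d(329) · φ(658/329) = 4 · 1 = 4
  d = 658: d(658) · φ(658/658) = 8 · 1 = 8
Summing: (d * φ)(658) = 276 + 552 + 92 + 184 + 12 + 24 + 4 + 8 = 1152.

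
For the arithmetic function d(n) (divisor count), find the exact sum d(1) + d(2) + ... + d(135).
Σ_{n ≤ 135} d(n) = 687

Compute d(n) for each 1 ≤ n ≤ 135: d(1) = 1, d(2) = 2, d(3) = 2, d(4) = 3, d(5) = 2, d(6) = 4, d(7) = 2, d(8) = 4, d(9) = 3, d(10) = 4, d(11) = 2, d(12) = 6, d(13) = 2, d(14) = 4, d(15) = 4, d(16) = 5, d(17) = 2, d(18) = 6, d(19) = 2, d(20) = 6, d(21) = 4, d(22) = 4, d(23) = 2, d(24) = 8, d(25) = 3, d(26) = 4, d(27) = 4, d(28) = 6, d(29) = 2, d(30) = 8, d(31) = 2, d(32) = 6, d(33) = 4, d(34) = 4, d(35) = 4, d(36) = 9, d(37) = 2, d(38) = 4, d(39) = 4, d(40) = 8, d(41) = 2, d(42) = 8, d(43) = 2, d(44) = 6, d(45) = 6, d(46) = 4, d(47) = 2, d(48) = 10, d(49) = 3, d(50) = 6, d(51) = 4, d(52) = 6, d(53) = 2, d(54) = 8, d(55) = 4, d(56) = 8, d(57) = 4, d(58) = 4, d(59) = 2, d(60) = 12, d(61) = 2, d(62) = 4, d(63) = 6, d(64) = 7, d(65) = 4, d(66) = 8, d(67) = 2, d(68) = 6, d(69) = 4, d(70) = 8, d(71) = 2, d(72) = 12, d(73) = 2, d(74) = 4, d(75) = 6, d(76) = 6, d(77) = 4, d(78) = 8, d(79) = 2, d(80) = 10, d(81) = 5, d(82) = 4, d(83) = 2, d(84) = 12, d(85) = 4, d(86) = 4, d(87) = 4, d(88) = 8, d(89) = 2, d(90) = 12, d(91) = 4, d(92) = 6, d(93) = 4, d(94) = 4, d(95) = 4, d(96) = 12, d(97) = 2, d(98) = 6, d(99) = 6, d(100) = 9, d(101) = 2, d(102) = 8, d(103) = 2, d(104) = 8, d(105) = 8, d(106) = 4, d(107) = 2, d(108) = 12, d(109) = 2, d(110) = 8, d(111) = 4, d(112) = 10, d(113) = 2, d(114) = 8, d(115) = 4, d(116) = 6, d(117) = 6, d(118) = 4, d(119) = 4, d(120) = 16, d(121) = 3, d(122) = 4, d(123) = 4, d(124) = 6, d(125) = 4, d(126) = 12, d(127) = 2, d(128) = 8, d(129) = 4, d(130) = 8, d(131) = 2, d(132) = 12, d(133) = 4, d(134) = 4, d(135) = 8. Summing all 135 values: 687. (Dirichlet's divisor formula: Σ_{n ≤ x} d(n) = x ln(x) + (2γ − 1) x + O(√x). For x = 135, the asymptotic estimate is ≈ 683.06.)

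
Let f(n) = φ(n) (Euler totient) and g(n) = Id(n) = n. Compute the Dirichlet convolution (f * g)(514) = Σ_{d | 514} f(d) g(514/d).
(φ * Id)(514) = 1539

Divisors of 514: [1, 2, 257, 514]. For each d | 514:
  d = 1: φ(1) · Id(514/1) = 1 · 514 = 514
  d = 2: φ(2) · Id(514/2) = 1 · 257 = 257
  d = 257: φ(257) · Id(514/257) = 256 · 2 = 512
  d = 514: φ(514) · Id(514/514) = 256 · 1 = 256
Summing: (φ * Id)(514) = 514 + 257 + 512 + 256 = 1539.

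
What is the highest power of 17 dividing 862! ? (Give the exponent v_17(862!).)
v_17(862!) = 52

Legendre's formula: v_p(n!) = Σ_{k ≥ 1} ⌊n / p^k⌋. For p = 17, n = 862, the terms are:
  ⌊862/17^1⌋ = ⌊862/17⌋ = 50
  ⌊862/17^2⌋ = ⌊862/289⌋ = 2
(the next term ⌊862/17^3⌋ = 0, terminating the sum). Summing: v_17(862!) = 50 + 2 = 52.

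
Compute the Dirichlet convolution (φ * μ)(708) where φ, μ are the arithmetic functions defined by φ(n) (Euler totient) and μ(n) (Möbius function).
(φ * μ)(708) = 57

Divisors of 708: [1, 2, 3, 4, 6, 12, 59, 118, 177, 236, 354, 708]. For each d | 708:
  d = 1: φ(1) · μ(708/1) = 1 · 0 = 0
  d = 2: φ(2) · μ(708/2) = 1 · -1 = -1
  d = 3: φ(3) · μ(708/3) = 2 · 0 = 0
  d = 4: φ(4) · μ(708/4) = 2 · 1 = 2
  d = 6: φ(6) · μ(708/6) = 2 · 1 = 2
  d = 12: φ(12) · μ(708/12) = 4 · -1 = -4
  d = 59: φ(59) · μ(708/59) = 58 · 0 = 0
  d = 118: φ(118) · μ(708/118) = 58 · 1 = 58
  d = 177: φ(177) · μ(708/177) = 116 · 0 = 0
  d = 236: φ(236) · μ(708/236) = 116 · -1 = -116
  d = 354: φ(354) · μ(708/354) = 116 · -1 = -116
  d = 708: φ(708) · μ(708/708) = 232 · 1 = 232
Summing: (φ * μ)(708) = 0 + -1 + 0 + 2 + 2 + -4 + 0 + 58 + 0 + -116 + -116 + 232 = 57.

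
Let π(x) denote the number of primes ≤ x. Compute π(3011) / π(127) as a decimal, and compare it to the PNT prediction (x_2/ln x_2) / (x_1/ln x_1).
π(3011)/π(127) = 432/31 ≈ 13.9355;  PNT prediction ≈ 14.3382.

π(127) = 31 and π(3011) = 432, so π(3011)/π(127) ≈ 13.9355. The PNT-predicted ratio is (3011/ln(3011)) / (127/ln(127)) ≈ 14.3382. The two agree to within a few percent, as expected.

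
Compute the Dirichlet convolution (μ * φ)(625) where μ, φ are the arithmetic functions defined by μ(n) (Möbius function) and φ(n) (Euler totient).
(μ * φ)(625) = 400

Divisors of 625: [1, 5, 25, 125, 625]. For each d | 625:
  d = 1: μ(1) · φ(625/1) = 1 · 500 = 500
  d = 5: μ(5) · φ(625/5) = -1 · 100 = -100
  d = 25: μ(25) · φ(625/25) = 0 · 20 = 0
  d = 125: μ(125) · φ(625/125) = 0 · 4 = 0
  d = 625: μ(625) · φ(625/625) = 0 · 1 = 0
Summing: (μ * φ)(625) = 500 + -100 + 0 + 0 + 0 = 400.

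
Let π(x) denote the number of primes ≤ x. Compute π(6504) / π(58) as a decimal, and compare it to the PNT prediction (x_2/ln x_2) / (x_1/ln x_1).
π(6504)/π(58) = 842/16 ≈ 52.6250;  PNT prediction ≈ 51.8589.

π(58) = 16 and π(6504) = 842, so π(6504)/π(58) ≈ 52.6250. The PNT-predicted ratio is (6504/ln(6504)) / (58/ln(58)) ≈ 51.8589. The two agree to within a few percent, as expected.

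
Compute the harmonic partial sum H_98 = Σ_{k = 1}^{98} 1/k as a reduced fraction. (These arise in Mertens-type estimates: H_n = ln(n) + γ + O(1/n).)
H_98 = 360264457021270114060513483605065190394007/69720375229712477164533808935312303556800

Direct summation: H_98 = 1 + 1/2 + ... + 1/98. The least common denominator is lcm(1, ..., 98) = 69720375229712477164533808935312303556800; over this denominator the numerator is 69720375229712477164533808935312303556800 + 34860187614856238582266904467656151778400 + 23240125076570825721511269645104101185600 + 17430093807428119291133452233828075889200 + 13944075045942495432906761787062460711360 + 11620062538285412860755634822552050592800 + 9960053604244639594933401276473186222400 + 8715046903714059645566726116914037944600 + 7746708358856941907170423215034700395200 + 6972037522971247716453380893531230355680 + 6338215929973861560412164448664754868800 + 5810031269142706430377817411276025296400 + 5363105786900959781887216071947100273600 + 4980026802122319797466700638236593111200 + 4648025015314165144302253929020820237120 + 4357523451857029822783363058457018972300 + 4101198542924263362619635819724253150400 + 3873354179428470953585211607517350197600 + 3669493433142761956028095207121700187200 + 3486018761485623858226690446765615177840 + 3320017868081546531644467092157728740800 + 3169107964986930780206082224332377434400 + 3031320662161412050631904736317926241600 + 2905015634571353215188908705638012648200 + 2788815009188499086581352357412492142272 + 2681552893450479890943608035973550136800 + 2582236119618980635723474405011566798400 + 2490013401061159898733350319118296555600 + 2404150869990085419466683066734907019200 + 2324012507657082572151126964510410118560 + 2249044362248789585952703514042332372800 + 2178761725928514911391681529228509486150 + 2112738643324620520137388149554918289600 + 2050599271462131681309817909862126575200 + 1992010720848927918986680255294637244480 + 1936677089714235476792605803758675098800 + 1884334465667904788230643484738170366400 + 1834746716571380978014047603560850093600 + 1787701928966986593962405357315700091200 + 1743009380742811929113345223382807588920 + 1700496956822255540598385583788104964800 + 1660008934040773265822233546078864370400 + 1621404075109592492198460672914239617600 + 1584553982493465390103041112166188717200 + 1549341671771388381434084643006940079040 + 1515660331080706025315952368158963120800 + 1483412238930052705628378913517283054400 + 1452507817285676607594454352819006324100 + 1422864800606377084990485896639026603200 + 1394407504594249543290676178706246071136 + 1367066180974754454206545273241417716800 + 1340776446725239945471804017986775068400 + 1315478777919103342727052998779477425600 + 1291118059809490317861737202505783399200 + 1267643185994772312082432889732950973760 + 1245006700530579949366675159559148277800 + 1223164477714253985342698402373900062400 + 1202075434995042709733341533367453509600 + 1181701275079872494314132354835801755200 + 1162006253828541286075563482255205059280 + 1142956970978893068271046048119873828800 + 1124522181124394792976351757021166186400 + 1106672622693848843881489030719242913600 + 1089380862964257455695840764614254743075 + 1072621157380191956377443214389420054720 + 1056369321662310260068694074777459144800 + 1040602615368842942754235954258392590400 + 1025299635731065840654908954931063287600 + 1010440220720470683543968245439308747200 + 996005360424463959493340127647318622240 + 981977115911443340345546604722708500800 + 968338544857117738396302901879337549400 + 955073633283732563897723410072771281600 + 942167232833952394115321742369085183200 + 929605003062833028860450785804164047424 + 917373358285690489007023801780425046800 + 905459418567694508630309206952107838400 + 893850964483493296981202678657850045600 + 882536395312816166639668467535598779200 + 871504690371405964556672611691403794460 + 860745373206326878574491468337188932800 + 850248478411127770299192791894052482400 + 840004520839909363428118179943521729600 + 830004467020386632911116773039432185200 + 820239708584852672523927163944850630080 + 810702037554796246099230336457119808800 + 801383623330028473155561022244969006400 + 792276991246732695051520556083094358600 + 783375002581039069264424819497891051200 + 774670835885694190717042321503470039520 + 766157969557279968841030867421014324800 + 757830165540353012657976184079481560400 + 749681454082929861984234504680777457600 + 741706119465026352814189456758641527200 + 733898686628552391205619041424340037440 + 726253908642838303797227176409503162050 + 718766754945489455304472257065075294400 + 711432400303188542495242948319513301600 = 360264457021270114060513483605065190394007, so H_98 = 360264457021270114060513483605065190394007/69720375229712477164533808935312303556800 (already in lowest terms) ≈ 5.16728. (The PNT-adjacent estimate ln(98) + γ ≈ 5.16218 matches within O(1/n).)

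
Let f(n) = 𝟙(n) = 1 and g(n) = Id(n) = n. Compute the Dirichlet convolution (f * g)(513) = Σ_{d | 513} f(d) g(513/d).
(𝟙 * Id)(513) = 800

Divisors of 513: [1, 3, 9, 19, 27, 57, 171, 513]. For each d | 513:
  d = 1: 𝟙(1) · Id(513/1) = 1 · 513 = 513
  d = 3: 𝟙(3) · Id(513/3) = 1 · 171 = 171
  d = 9: 𝟙(9) · Id(513/9) = 1 · 57 = 57
  d = 19: 𝟙(19) · Id(513/19) = 1 · 27 = 27
  d = 27: 𝟙(27) · Id(513/27) = 1 · 19 = 19
  d = 57: 𝟙(57) · Id(513/57) = 1 · 9 = 9
  d = 171: 𝟙(171) · Id(513/171) = 1 · 3 = 3
  d = 513: 𝟙(513) · Id(513/513) = 1 · 1 = 1
Summing: (𝟙 * Id)(513) = 513 + 171 + 57 + 27 + 19 + 9 + 3 + 1 = 800.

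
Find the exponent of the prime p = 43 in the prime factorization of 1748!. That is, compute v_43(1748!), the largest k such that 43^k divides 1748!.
v_43(1748!) = 40

Legendre's formula: v_p(n!) = Σ_{k ≥ 1} ⌊n / p^k⌋. For p = 43, n = 1748, the terms are:
  ⌊1748/43^1⌋ = ⌊1748/43⌋ = 40
(the next term ⌊1748/43^2⌋ = 0, terminating the sum). Summing: v_43(1748!) = 40 = 40.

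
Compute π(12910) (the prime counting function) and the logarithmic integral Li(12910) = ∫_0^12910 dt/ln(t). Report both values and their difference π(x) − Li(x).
π(12910) = 1536;  Li(12910) ≈ 1557.60;  π(x) − Li(x) ≈ -21.60.

Direct count of primes ≤ 12910 gives π(12910) = 1536. Numerical evaluation of the logarithmic integral gives Li(12910) ≈ 1557.60. The difference π(x) − Li(x) ≈ -21.60 is typically negative for small/moderate x (Li(x) overestimates), though Littlewood's theorem shows this sign changes infinitely often.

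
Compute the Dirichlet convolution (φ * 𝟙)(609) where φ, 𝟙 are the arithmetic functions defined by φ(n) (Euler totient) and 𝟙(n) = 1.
(φ * 𝟙)(609) = 609

Divisors of 609: [1, 3, 7, 21, 29, 87, 203, 609]. For each d | 609:
  d = 1: φ(1) · 𝟙(609/1) = 1 · 1 = 1
  d = 3: φ(3) · 𝟙(609/3) = 2 · 1 = 2
  d = 7: φ(7) · 𝟙(609/7) = 6 · 1 = 6
  d = 21: φ(21) · 𝟙(609/21) = 12 · 1 = 12
  d = 29: φ(29) · 𝟙(609/29) = 28 · 1 = 28
  d = 87: φ(87) · 𝟙(609/87) = 56 · 1 = 56
  d = 203: φ(203) · 𝟙(609/203) = 168 · 1 = 168
  d = 609: φ(609) · 𝟙(609/609) = 336 · 1 = 336
Summing: (φ * 𝟙)(609) = 1 + 2 + 6 + 12 + 28 + 56 + 168 + 336 = 609.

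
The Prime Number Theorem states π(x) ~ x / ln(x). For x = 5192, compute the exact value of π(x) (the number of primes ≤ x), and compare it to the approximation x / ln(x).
π(5192) = 691;  x/ln(x) ≈ 606.91;  relative error ≈ 12.17%.

Directly count primes up to 5192: π(5192) = 691. The PNT approximation gives 5192/ln(5192) ≈ 5192/8.55487 ≈ 606.91. Relative error (π(x) − x/ln(x)) / π(x) ≈ 12.17%; the approximation is known to undercount slightly (Li(x) is a better estimate).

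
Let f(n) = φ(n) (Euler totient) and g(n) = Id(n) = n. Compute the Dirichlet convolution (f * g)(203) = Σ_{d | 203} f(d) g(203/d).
(φ * Id)(203) = 741

Divisors of 203: [1, 7, 29, 203]. For each d | 203:
  d = 1: φ(1) · Id(203/1) = 1 · 203 = 203
  d = 7: φ(7) · Id(203/7) = 6 · 29 = 174
  d = 29: φ(29) · Id(203/29) = 28 · 7 = 196
  d = 203: φ(203) · Id(203/203) = 168 · 1 = 168
Summing: (φ * Id)(203) = 203 + 174 + 196 + 168 = 741.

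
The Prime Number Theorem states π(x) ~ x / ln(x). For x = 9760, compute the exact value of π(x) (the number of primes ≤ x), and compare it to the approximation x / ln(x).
π(9760) = 1203;  x/ln(x) ≈ 1062.48;  relative error ≈ 11.68%.

Directly count primes up to 9760: π(9760) = 1203. The PNT approximation gives 9760/ln(9760) ≈ 9760/9.18605 ≈ 1062.48. Relative error (π(x) − x/ln(x)) / π(x) ≈ 11.68%; the approximation is known to undercount slightly (Li(x) is a better estimate).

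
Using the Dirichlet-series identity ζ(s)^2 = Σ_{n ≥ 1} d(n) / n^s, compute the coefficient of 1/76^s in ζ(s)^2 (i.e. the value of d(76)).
d(76) = 6

ζ(s)^2 = (Σ 1/m^s)(Σ 1/k^s). The coefficient of 1/n^s in the product is the number of ordered pairs (m, k) with mk = n, which equals d(n). For n = 76, divisors are [1, 2, 4, 19, 38, 76], so d(76) = 6.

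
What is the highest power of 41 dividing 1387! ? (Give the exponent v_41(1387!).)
v_41(1387!) = 33

Legendre's formula: v_p(n!) = Σ_{k ≥ 1} ⌊n / p^k⌋. For p = 41, n = 1387, the terms are:
  ⌊1387/41^1⌋ = ⌊1387/41⌋ = 33
(the next term ⌊1387/41^2⌋ = 0, terminating the sum). Summing: v_41(1387!) = 33 = 33.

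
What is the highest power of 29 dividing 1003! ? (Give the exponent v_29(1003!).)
v_29(1003!) = 35

Legendre's formula: v_p(n!) = Σ_{k ≥ 1} ⌊n / p^k⌋. For p = 29, n = 1003, the terms are:
  ⌊1003/29^1⌋ = ⌊1003/29⌋ = 34
  ⌊1003/29^2⌋ = ⌊1003/841⌋ = 1
(the next term ⌊1003/29^3⌋ = 0, terminating the sum). Summing: v_29(1003!) = 34 + 1 = 35.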